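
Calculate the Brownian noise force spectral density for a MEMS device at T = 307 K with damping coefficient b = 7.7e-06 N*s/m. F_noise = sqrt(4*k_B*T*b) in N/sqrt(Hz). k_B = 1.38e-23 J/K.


Step 1: Compute 4 * k_B * T * b
= 4 * 1.38e-23 * 307 * 7.7e-06
= 1.3049e-25 N^2/Hz
Step 2: F_noise = sqrt(1.3049e-25)
F_noise = 3.61e-13 N/sqrt(Hz)


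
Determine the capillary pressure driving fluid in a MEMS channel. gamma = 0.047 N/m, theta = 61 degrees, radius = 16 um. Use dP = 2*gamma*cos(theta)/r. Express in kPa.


Step 1: cos(61 deg) = 0.4848
Step 2: Convert r to m: r = 16e-6 m
Step 3: dP = 2 * 0.047 * 0.4848 / 16e-6 = 2848.2 Pa
Step 4: Convert Pa to kPa (divide by 1000).
dP = 2.85 kPa


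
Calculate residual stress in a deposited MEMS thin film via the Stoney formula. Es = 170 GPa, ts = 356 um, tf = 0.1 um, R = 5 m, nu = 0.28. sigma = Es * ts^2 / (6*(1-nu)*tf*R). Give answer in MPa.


Step 1: Compute numerator: Es * ts^2 = 170 * 356^2 = 21545120 (GPa*um^2)
Step 2: Compute denominator (R in um): 6*(1-nu)*tf*R = 6*0.72*0.1*5e6 = 2160000.0 (um^2)
Step 3: sigma (GPa) = 21545120 / 2160000.0 = 9.974593e+00 GPa
Step 4: Convert to MPa (x1000): sigma = 9974.6 MPa


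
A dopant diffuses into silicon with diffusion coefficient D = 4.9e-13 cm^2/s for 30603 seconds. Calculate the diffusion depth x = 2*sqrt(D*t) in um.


Step 1: Compute D*t = 4.9e-13 * 30603 = 1.499547e-08 cm^2
Step 2: sqrt(D*t) = 1.22456e-04 cm
Step 3: x = 2 * 1.22456e-04 cm = 2.44912e-04 cm
Step 4: Convert to um (1 cm = 1e4 um): x = 2.449 um


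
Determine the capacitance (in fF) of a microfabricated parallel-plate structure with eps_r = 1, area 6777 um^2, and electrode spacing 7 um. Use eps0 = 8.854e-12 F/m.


Step 1: Convert area to m^2: A = 6777e-12 m^2
Step 2: Convert gap to m: d = 7e-6 m
Step 3: C = eps0 * eps_r * A / d
C = 8.854e-12 * 1 * 6777e-12 / 7e-6
Step 4: Convert to fF (multiply by 1e15).
C = 8.57 fF


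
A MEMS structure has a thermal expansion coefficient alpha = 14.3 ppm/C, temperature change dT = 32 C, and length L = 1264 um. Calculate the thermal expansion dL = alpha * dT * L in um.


Step 1: Convert CTE: alpha = 14.3 ppm/C = 14.3e-6 /C
Step 2: dL = 14.3e-6 * 32 * 1264
dL = 0.5784 um


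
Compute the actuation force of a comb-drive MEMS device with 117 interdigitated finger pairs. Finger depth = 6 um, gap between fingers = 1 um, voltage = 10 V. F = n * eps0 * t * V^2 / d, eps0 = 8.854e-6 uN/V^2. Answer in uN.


Step 1: Parameters: n=117, eps0=8.854e-6 uN/V^2, t=6 um, V=10 V, d=1 um
Step 2: V^2 = 100
Step 3: F = 117 * 8.854e-6 * 6 * 100 / 1
F = 0.622 uN


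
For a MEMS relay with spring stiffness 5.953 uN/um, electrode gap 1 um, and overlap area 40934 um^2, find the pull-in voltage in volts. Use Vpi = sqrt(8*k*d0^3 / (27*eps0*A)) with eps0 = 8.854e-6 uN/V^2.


Step 1: Compute numerator: 8 * k * d0^3 = 8 * 5.953 * 1^3 = 47.624
Step 2: Compute denominator: 27 * eps0 * A = 27 * 8.854e-6 * 40934 = 9.7856
Step 3: Vpi = sqrt(47.624 / 9.7856)
Vpi = 2.21 V


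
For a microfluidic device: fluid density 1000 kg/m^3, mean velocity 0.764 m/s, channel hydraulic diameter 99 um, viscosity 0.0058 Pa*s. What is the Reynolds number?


Step 1: Convert Dh to meters: Dh = 99e-6 m
Step 2: Re = rho * v * Dh / mu
Re = 1000 * 0.764 * 99e-6 / 0.0058
Re = 13.041


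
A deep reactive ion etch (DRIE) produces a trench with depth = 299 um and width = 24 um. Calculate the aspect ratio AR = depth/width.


Step 1: AR = depth / width
Step 2: AR = 299 / 24
AR = 12.5


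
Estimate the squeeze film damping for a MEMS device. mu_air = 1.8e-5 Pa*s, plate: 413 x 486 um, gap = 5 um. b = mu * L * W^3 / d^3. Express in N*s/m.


Step 1: Convert to SI.
L = 413e-6 m, W = 486e-6 m, d = 5e-6 m
Step 2: W^3 = (486e-6)^3 = 1.15e-10 m^3
Step 3: d^3 = (5e-6)^3 = 1.25e-16 m^3
Step 4: b = 1.8e-5 * 413e-6 * 1.15e-10 / 1.25e-16
b = 6.83e-03 N*s/m


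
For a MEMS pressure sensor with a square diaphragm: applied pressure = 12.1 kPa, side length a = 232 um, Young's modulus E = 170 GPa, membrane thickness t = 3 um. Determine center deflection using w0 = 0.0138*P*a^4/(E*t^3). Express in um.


Step 1: Convert pressure to compatible units (E is in GPa, so P in GPa).
P = 12.1 kPa = 12.1e-6 GPa
Step 2: Compute numerator: 0.0138 * P * a^4.
a^4 = 232^4 = 2897022976
numerator = 0.0138 * 12.1e-6 * 2897022976 = 4.83745e+02
Step 3: Compute denominator: E * t^3 = 170 * 3^3 = 4590
Step 4: w0 = numerator / denominator = 4.83745e+02 / 4590 = 0.1054 um


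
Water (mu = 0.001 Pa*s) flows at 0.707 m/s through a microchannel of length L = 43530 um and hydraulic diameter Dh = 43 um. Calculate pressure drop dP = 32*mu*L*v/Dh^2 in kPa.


Step 1: Convert to SI: L = 43530e-6 m, Dh = 43e-6 m
Step 2: dP = 32 * 0.001 * 43530e-6 * 0.707 / (43e-6)^2
Step 3: dP = 532624.51 Pa
Step 4: Convert to kPa: dP = 532.62 kPa


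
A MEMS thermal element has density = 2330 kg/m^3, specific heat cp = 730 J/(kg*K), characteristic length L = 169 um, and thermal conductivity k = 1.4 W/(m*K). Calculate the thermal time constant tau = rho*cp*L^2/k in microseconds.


Step 1: Convert L to m: L = 169e-6 m
Step 2: L^2 = (169e-6)^2 = 2.8561e-08 m^2
Step 3: tau = 2330 * 730 * 2.8561e-08 / 1.4 = 3.469957493e-02 s
Step 4: Convert to microseconds (multiply by 1e6).
tau = 34699.575 us


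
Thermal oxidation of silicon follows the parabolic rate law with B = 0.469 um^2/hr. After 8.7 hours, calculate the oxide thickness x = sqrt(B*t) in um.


Step 1: Compute B*t = 0.469 * 8.7 = 4.0803
Step 2: x = sqrt(4.0803)
x = 2.02 um


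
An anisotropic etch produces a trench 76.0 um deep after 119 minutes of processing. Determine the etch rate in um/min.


Step 1: Etch rate = depth / time
Step 2: rate = 76.0 / 119
rate = 0.639 um/min


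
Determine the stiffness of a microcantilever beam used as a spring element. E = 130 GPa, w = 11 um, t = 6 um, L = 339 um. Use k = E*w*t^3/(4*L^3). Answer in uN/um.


Step 1: Convert E to consistent units (1 GPa = 1000 uN/um^2).
E = 130 GPa = 130000 uN/um^2
Step 2: Compute t^3 = 6^3 = 216
Step 3: Compute L^3 = 339^3 = 38958219
Step 4: k = 130000 * 11 * 216 / (4 * 38958219)
k = 1.9821 uN/um


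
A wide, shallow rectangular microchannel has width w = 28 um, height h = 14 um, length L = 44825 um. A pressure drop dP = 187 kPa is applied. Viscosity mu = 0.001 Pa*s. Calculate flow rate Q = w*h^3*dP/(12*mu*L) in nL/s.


Step 1: Convert all dimensions to SI (meters).
w = 28e-6 m, h = 14e-6 m, L = 44825e-6 m, dP = 187e3 Pa
Step 2: Q = w * h^3 * dP / (12 * mu * L)
Q = 28e-6 * (14e-6)^3 * 187e3 / (12 * 0.001 * 44825e-6) = 2.671051e-11 m^3/s
Step 3: Convert Q from m^3/s to nL/s (1 m^3 = 1e12 nL, so multiply by 1e12).
Q = 26.711 nL/s


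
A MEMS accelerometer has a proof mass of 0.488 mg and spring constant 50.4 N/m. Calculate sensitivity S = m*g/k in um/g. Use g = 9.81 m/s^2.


Step 1: Convert mass: m = 0.488 mg = 4.88e-07 kg
Step 2: S = m * g / k = 4.88e-07 * 9.81 / 50.4
Step 3: S = 9.50e-08 m/g
Step 4: Convert to um/g: S = 0.095 um/g


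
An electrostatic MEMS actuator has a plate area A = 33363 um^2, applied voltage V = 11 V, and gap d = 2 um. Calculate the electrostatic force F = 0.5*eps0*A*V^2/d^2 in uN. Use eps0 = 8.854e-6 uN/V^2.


Step 1: Identify parameters.
eps0 = 8.854e-6 uN/V^2, A = 33363 um^2, V = 11 V, d = 2 um
Step 2: Compute V^2 = 11^2 = 121
Step 3: Compute d^2 = 2^2 = 4
Step 4: F = 0.5 * 8.854e-6 * 33363 * 121 / 4
F = 4.468 uN


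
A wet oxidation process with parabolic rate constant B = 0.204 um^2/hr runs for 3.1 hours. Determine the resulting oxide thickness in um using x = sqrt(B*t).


Step 1: Compute B*t = 0.204 * 3.1 = 0.6324
Step 2: x = sqrt(0.6324)
x = 0.795 um


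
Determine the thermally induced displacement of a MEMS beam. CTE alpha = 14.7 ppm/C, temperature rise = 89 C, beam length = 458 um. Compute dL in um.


Step 1: Convert CTE: alpha = 14.7 ppm/C = 14.7e-6 /C
Step 2: dL = 14.7e-6 * 89 * 458
dL = 0.5992 um


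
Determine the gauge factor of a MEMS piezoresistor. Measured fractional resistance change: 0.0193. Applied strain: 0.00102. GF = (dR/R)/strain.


Step 1: Identify values.
dR/R = 0.0193, strain = 0.00102
Step 2: GF = (dR/R) / strain = 0.0193 / 0.00102
GF = 18.9


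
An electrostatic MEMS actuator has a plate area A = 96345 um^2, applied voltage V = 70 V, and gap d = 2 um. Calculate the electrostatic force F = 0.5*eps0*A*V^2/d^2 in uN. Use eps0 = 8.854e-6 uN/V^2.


Step 1: Identify parameters.
eps0 = 8.854e-6 uN/V^2, A = 96345 um^2, V = 70 V, d = 2 um
Step 2: Compute V^2 = 70^2 = 4900
Step 3: Compute d^2 = 2^2 = 4
Step 4: F = 0.5 * 8.854e-6 * 96345 * 4900 / 4
F = 522.486 uN


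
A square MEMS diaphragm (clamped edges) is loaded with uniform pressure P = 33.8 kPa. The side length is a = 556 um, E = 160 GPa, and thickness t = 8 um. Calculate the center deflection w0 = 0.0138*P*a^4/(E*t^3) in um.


Step 1: Convert pressure to compatible units (E is in GPa, so P in GPa).
P = 33.8 kPa = 33.8e-6 GPa
Step 2: Compute numerator: 0.0138 * P * a^4.
a^4 = 556^4 = 95565066496
numerator = 0.0138 * 33.8e-6 * 95565066496 = 4.45754e+04
Step 3: Compute denominator: E * t^3 = 160 * 8^3 = 81920
Step 4: w0 = numerator / denominator = 4.45754e+04 / 81920 = 0.5441 um


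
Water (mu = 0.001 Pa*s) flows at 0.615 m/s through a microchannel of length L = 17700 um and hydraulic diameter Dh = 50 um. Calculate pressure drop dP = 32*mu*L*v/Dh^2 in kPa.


Step 1: Convert to SI: L = 17700e-6 m, Dh = 50e-6 m
Step 2: dP = 32 * 0.001 * 17700e-6 * 0.615 / (50e-6)^2
Step 3: dP = 139334.40 Pa
Step 4: Convert to kPa: dP = 139.33 kPa


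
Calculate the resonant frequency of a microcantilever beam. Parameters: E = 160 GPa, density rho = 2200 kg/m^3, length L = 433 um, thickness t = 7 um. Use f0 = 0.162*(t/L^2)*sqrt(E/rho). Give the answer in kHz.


Step 1: Convert units to SI.
t_SI = 7e-6 m, L_SI = 433e-6 m
Step 2: Calculate sqrt(E/rho).
sqrt(160e9 / 2200) = 8528.03 m/s
Step 3: Compute f0.
f0 = 0.162 * 7e-6 / (433e-6)^2 * 8528.03 = 51580.6 Hz = 51.58 kHz


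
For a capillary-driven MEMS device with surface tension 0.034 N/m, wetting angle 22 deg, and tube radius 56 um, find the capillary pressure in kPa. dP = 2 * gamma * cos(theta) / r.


Step 1: cos(22 deg) = 0.9272
Step 2: Convert r to m: r = 56e-6 m
Step 3: dP = 2 * 0.034 * 0.9272 / 56e-6 = 1125.9 Pa
Step 4: Convert Pa to kPa (divide by 1000).
dP = 1.13 kPa


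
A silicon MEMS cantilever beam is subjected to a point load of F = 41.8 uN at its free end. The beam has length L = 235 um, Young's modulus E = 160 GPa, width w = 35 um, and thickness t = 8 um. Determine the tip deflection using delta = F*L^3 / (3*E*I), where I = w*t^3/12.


Step 1: Calculate the second moment of area.
I = w * t^3 / 12 = 35 * 8^3 / 12 = 1493.3333 um^4
Step 2: Convert E to consistent units (1 GPa = 1000 uN/um^2).
E = 160 GPa = 160000 uN/um^2
Step 3: Calculate tip deflection.
delta = F * L^3 / (3 * E * I)
delta = 41.8 * 235^3 / (3 * 160000 * 1493.3333)
delta = 0.7568 um


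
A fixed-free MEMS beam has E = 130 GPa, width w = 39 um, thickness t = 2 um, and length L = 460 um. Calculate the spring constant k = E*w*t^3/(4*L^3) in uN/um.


Step 1: Convert E to consistent units (1 GPa = 1000 uN/um^2).
E = 130 GPa = 130000 uN/um^2
Step 2: Compute t^3 = 2^3 = 8
Step 3: Compute L^3 = 460^3 = 97336000
Step 4: k = 130000 * 39 * 8 / (4 * 97336000)
k = 0.1042 uN/um


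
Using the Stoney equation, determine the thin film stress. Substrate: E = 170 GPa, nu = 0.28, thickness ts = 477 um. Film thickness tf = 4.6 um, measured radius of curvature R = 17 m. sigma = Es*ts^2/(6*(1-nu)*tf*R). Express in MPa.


Step 1: Compute numerator: Es * ts^2 = 170 * 477^2 = 38679930 (GPa*um^2)
Step 2: Compute denominator (R in um): 6*(1-nu)*tf*R = 6*0.72*4.6*17e6 = 337824000.0 (um^2)
Step 3: sigma (GPa) = 38679930 / 337824000.0 = 1.14497e-01 GPa
Step 4: Convert to MPa (x1000): sigma = 114.5 MPa


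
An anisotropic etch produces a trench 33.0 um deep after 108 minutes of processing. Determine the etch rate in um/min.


Step 1: Etch rate = depth / time
Step 2: rate = 33.0 / 108
rate = 0.306 um/min


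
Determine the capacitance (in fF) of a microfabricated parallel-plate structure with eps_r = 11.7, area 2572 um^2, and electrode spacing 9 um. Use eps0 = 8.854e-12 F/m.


Step 1: Convert area to m^2: A = 2572e-12 m^2
Step 2: Convert gap to m: d = 9e-6 m
Step 3: C = eps0 * eps_r * A / d
C = 8.854e-12 * 11.7 * 2572e-12 / 9e-6
Step 4: Convert to fF (multiply by 1e15).
C = 29.6 fF


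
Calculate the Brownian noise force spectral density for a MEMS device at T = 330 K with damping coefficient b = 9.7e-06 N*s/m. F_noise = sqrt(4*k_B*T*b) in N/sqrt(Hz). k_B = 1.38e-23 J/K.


Step 1: Compute 4 * k_B * T * b
= 4 * 1.38e-23 * 330 * 9.7e-06
= 1.7670e-25 N^2/Hz
Step 2: F_noise = sqrt(1.7670e-25)
F_noise = 4.20e-13 N/sqrt(Hz)


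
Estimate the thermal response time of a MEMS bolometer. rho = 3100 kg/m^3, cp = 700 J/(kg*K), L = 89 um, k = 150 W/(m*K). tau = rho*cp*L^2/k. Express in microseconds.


Step 1: Convert L to m: L = 89e-6 m
Step 2: L^2 = (89e-6)^2 = 7.921e-09 m^2
Step 3: tau = 3100 * 700 * 7.921e-09 / 150 = 1.145905e-04 s
Step 4: Convert to microseconds (multiply by 1e6).
tau = 114.59 us


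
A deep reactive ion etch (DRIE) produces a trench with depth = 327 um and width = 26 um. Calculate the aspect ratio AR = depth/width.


Step 1: AR = depth / width
Step 2: AR = 327 / 26
AR = 12.6


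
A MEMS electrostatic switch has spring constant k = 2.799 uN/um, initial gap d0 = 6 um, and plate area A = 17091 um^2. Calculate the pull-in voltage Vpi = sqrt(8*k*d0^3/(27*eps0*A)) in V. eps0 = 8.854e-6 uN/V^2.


Step 1: Compute numerator: 8 * k * d0^3 = 8 * 2.799 * 6^3 = 4836.672
Step 2: Compute denominator: 27 * eps0 * A = 27 * 8.854e-6 * 17091 = 4.08574
Step 3: Vpi = sqrt(4836.672 / 4.08574)
Vpi = 34.41 V


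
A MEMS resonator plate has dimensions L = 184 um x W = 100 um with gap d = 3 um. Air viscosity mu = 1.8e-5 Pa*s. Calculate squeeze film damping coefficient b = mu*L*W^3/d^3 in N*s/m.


Step 1: Convert to SI.
L = 184e-6 m, W = 100e-6 m, d = 3e-6 m
Step 2: W^3 = (100e-6)^3 = 1.00e-12 m^3
Step 3: d^3 = (3e-6)^3 = 2.70e-17 m^3
Step 4: b = 1.8e-5 * 184e-6 * 1.00e-12 / 2.70e-17
b = 1.23e-04 N*s/m


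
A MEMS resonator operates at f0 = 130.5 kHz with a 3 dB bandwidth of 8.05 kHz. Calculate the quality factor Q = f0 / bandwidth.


Step 1: Q = f0 / bandwidth
Step 2: Q = 130.5 / 8.05
Q = 16.2


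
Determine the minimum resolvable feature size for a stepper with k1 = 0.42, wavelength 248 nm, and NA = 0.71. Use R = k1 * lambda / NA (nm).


Step 1: Identify values: k1 = 0.42, lambda = 248 nm, NA = 0.71
Step 2: R = k1 * lambda / NA
R = 0.42 * 248 / 0.71
R = 146.7 nm


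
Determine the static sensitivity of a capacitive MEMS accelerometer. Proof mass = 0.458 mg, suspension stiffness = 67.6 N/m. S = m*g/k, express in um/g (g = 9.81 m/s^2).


Step 1: Convert mass: m = 0.458 mg = 4.58e-07 kg
Step 2: S = m * g / k = 4.58e-07 * 9.81 / 67.6
Step 3: S = 6.65e-08 m/g
Step 4: Convert to um/g: S = 0.066 um/g


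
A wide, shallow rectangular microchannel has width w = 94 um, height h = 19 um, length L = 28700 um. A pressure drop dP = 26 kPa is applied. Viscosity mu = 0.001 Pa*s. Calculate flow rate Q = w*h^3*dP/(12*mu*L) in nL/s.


Step 1: Convert all dimensions to SI (meters).
w = 94e-6 m, h = 19e-6 m, L = 28700e-6 m, dP = 26e3 Pa
Step 2: Q = w * h^3 * dP / (12 * mu * L)
Q = 94e-6 * (19e-6)^3 * 26e3 / (12 * 0.001 * 28700e-6) = 4.86742e-11 m^3/s
Step 3: Convert Q from m^3/s to nL/s (1 m^3 = 1e12 nL, so multiply by 1e12).
Q = 48.674 nL/s


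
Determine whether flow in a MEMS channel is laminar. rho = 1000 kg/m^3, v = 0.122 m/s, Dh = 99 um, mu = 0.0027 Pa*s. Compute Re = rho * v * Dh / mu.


Step 1: Convert Dh to meters: Dh = 99e-6 m
Step 2: Re = rho * v * Dh / mu
Re = 1000 * 0.122 * 99e-6 / 0.0027
Re = 4.473
Since Re = 4.473 is below ~2300, the flow is laminar.


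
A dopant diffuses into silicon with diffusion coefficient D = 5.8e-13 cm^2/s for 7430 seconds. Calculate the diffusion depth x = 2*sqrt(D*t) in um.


Step 1: Compute D*t = 5.8e-13 * 7430 = 4.3094e-09 cm^2
Step 2: sqrt(D*t) = 6.5646e-05 cm
Step 3: x = 2 * 6.5646e-05 cm = 1.31292e-04 cm
Step 4: Convert to um (1 cm = 1e4 um): x = 1.313 um


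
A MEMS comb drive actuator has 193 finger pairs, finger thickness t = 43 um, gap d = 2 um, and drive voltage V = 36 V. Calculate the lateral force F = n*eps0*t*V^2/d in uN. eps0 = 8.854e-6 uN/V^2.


Step 1: Parameters: n=193, eps0=8.854e-6 uN/V^2, t=43 um, V=36 V, d=2 um
Step 2: V^2 = 1296
Step 3: F = 193 * 8.854e-6 * 43 * 1296 / 2
F = 47.615 uN


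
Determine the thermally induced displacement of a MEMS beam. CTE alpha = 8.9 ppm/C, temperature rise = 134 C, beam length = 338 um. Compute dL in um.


Step 1: Convert CTE: alpha = 8.9 ppm/C = 8.9e-6 /C
Step 2: dL = 8.9e-6 * 134 * 338
dL = 0.4031 um


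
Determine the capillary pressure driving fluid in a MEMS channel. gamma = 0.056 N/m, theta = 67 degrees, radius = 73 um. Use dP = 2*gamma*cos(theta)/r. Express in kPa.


Step 1: cos(67 deg) = 0.3907
Step 2: Convert r to m: r = 73e-6 m
Step 3: dP = 2 * 0.056 * 0.3907 / 73e-6 = 599.4 Pa
Step 4: Convert Pa to kPa (divide by 1000).
dP = 0.6 kPa


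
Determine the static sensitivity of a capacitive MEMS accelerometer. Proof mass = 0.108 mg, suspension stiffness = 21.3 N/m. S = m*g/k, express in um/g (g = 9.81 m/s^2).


Step 1: Convert mass: m = 0.108 mg = 1.08e-07 kg
Step 2: S = m * g / k = 1.08e-07 * 9.81 / 21.3
Step 3: S = 4.97e-08 m/g
Step 4: Convert to um/g: S = 0.05 um/g


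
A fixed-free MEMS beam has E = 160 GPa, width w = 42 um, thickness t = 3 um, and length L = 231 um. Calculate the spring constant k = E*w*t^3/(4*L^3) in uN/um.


Step 1: Convert E to consistent units (1 GPa = 1000 uN/um^2).
E = 160 GPa = 160000 uN/um^2
Step 2: Compute t^3 = 3^3 = 27
Step 3: Compute L^3 = 231^3 = 12326391
Step 4: k = 160000 * 42 * 27 / (4 * 12326391)
k = 3.6799 uN/um


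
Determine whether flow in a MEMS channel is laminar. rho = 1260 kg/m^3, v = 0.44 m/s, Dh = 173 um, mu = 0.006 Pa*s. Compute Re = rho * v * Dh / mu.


Step 1: Convert Dh to meters: Dh = 173e-6 m
Step 2: Re = rho * v * Dh / mu
Re = 1260 * 0.44 * 173e-6 / 0.006
Re = 15.985
Since Re = 15.985 is below ~2300, the flow is laminar.


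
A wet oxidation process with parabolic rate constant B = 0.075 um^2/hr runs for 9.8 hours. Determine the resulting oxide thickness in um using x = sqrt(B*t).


Step 1: Compute B*t = 0.075 * 9.8 = 0.735
Step 2: x = sqrt(0.735)
x = 0.857 um


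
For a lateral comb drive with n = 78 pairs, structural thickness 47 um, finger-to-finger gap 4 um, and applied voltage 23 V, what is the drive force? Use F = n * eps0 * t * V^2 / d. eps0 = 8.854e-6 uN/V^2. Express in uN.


Step 1: Parameters: n=78, eps0=8.854e-6 uN/V^2, t=47 um, V=23 V, d=4 um
Step 2: V^2 = 529
Step 3: F = 78 * 8.854e-6 * 47 * 529 / 4
F = 4.293 uN


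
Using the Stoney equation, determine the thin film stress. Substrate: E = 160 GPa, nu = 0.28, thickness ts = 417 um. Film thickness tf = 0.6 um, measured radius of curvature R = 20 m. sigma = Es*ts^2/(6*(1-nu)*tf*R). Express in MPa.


Step 1: Compute numerator: Es * ts^2 = 160 * 417^2 = 27822240 (GPa*um^2)
Step 2: Compute denominator (R in um): 6*(1-nu)*tf*R = 6*0.72*0.6*20e6 = 51840000.0 (um^2)
Step 3: sigma (GPa) = 27822240 / 51840000.0 = 5.36694e-01 GPa
Step 4: Convert to MPa (x1000): sigma = 536.7 MPa


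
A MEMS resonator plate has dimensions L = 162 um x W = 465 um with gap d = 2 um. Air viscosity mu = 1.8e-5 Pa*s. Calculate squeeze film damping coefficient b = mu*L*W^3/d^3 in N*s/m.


Step 1: Convert to SI.
L = 162e-6 m, W = 465e-6 m, d = 2e-6 m
Step 2: W^3 = (465e-6)^3 = 1.01e-10 m^3
Step 3: d^3 = (2e-6)^3 = 8.00e-18 m^3
Step 4: b = 1.8e-5 * 162e-6 * 1.01e-10 / 8.00e-18
b = 3.66e-02 N*s/m


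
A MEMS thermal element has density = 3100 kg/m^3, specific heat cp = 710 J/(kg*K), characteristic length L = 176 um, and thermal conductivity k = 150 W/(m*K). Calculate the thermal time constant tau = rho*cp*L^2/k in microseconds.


Step 1: Convert L to m: L = 176e-6 m
Step 2: L^2 = (176e-6)^2 = 3.0976e-08 m^2
Step 3: tau = 3100 * 710 * 3.0976e-08 / 150 = 4.5452117e-04 s
Step 4: Convert to microseconds (multiply by 1e6).
tau = 454.521 us


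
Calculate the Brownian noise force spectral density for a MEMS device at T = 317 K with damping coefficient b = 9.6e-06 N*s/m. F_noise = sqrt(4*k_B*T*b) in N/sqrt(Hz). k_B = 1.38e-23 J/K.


Step 1: Compute 4 * k_B * T * b
= 4 * 1.38e-23 * 317 * 9.6e-06
= 1.6798e-25 N^2/Hz
Step 2: F_noise = sqrt(1.6798e-25)
F_noise = 4.10e-13 N/sqrt(Hz)


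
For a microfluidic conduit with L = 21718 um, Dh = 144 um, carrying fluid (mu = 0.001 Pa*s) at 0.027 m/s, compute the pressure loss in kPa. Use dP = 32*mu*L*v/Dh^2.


Step 1: Convert to SI: L = 21718e-6 m, Dh = 144e-6 m
Step 2: dP = 32 * 0.001 * 21718e-6 * 0.027 / (144e-6)^2
Step 3: dP = 904.92 Pa
Step 4: Convert to kPa: dP = 0.9 kPa


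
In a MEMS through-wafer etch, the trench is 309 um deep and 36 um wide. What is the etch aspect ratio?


Step 1: AR = depth / width
Step 2: AR = 309 / 36
AR = 8.6


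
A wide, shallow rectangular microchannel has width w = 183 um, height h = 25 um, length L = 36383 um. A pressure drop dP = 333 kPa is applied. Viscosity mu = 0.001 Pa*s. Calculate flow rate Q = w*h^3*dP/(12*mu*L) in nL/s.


Step 1: Convert all dimensions to SI (meters).
w = 183e-6 m, h = 25e-6 m, L = 36383e-6 m, dP = 333e3 Pa
Step 2: Q = w * h^3 * dP / (12 * mu * L)
Q = 183e-6 * (25e-6)^3 * 333e3 / (12 * 0.001 * 36383e-6) = 2.18089922e-09 m^3/s
Step 3: Convert Q from m^3/s to nL/s (1 m^3 = 1e12 nL, so multiply by 1e12).
Q = 2180.899 nL/s


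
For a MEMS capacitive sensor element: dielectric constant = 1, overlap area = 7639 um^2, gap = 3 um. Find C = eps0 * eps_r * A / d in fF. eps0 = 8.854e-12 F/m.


Step 1: Convert area to m^2: A = 7639e-12 m^2
Step 2: Convert gap to m: d = 3e-6 m
Step 3: C = eps0 * eps_r * A / d
C = 8.854e-12 * 1 * 7639e-12 / 3e-6
Step 4: Convert to fF (multiply by 1e15).
C = 22.55 fF


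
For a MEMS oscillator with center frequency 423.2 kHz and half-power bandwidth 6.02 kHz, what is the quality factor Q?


Step 1: Q = f0 / bandwidth
Step 2: Q = 423.2 / 6.02
Q = 70.3


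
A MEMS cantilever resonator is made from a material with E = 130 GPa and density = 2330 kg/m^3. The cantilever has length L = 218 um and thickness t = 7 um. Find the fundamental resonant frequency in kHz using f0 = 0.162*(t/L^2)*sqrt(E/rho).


Step 1: Convert units to SI.
t_SI = 7e-6 m, L_SI = 218e-6 m
Step 2: Calculate sqrt(E/rho).
sqrt(130e9 / 2330) = 7469.54 m/s
Step 3: Compute f0.
f0 = 0.162 * 7e-6 / (218e-6)^2 * 7469.54 = 178235.4 Hz = 178.24 kHz


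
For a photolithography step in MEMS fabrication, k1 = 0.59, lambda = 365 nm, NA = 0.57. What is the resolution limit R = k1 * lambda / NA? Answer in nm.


Step 1: Identify values: k1 = 0.59, lambda = 365 nm, NA = 0.57
Step 2: R = k1 * lambda / NA
R = 0.59 * 365 / 0.57
R = 377.8 nm


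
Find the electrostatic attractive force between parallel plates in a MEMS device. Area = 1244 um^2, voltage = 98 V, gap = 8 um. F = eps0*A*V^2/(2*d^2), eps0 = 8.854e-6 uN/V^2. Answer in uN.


Step 1: Identify parameters.
eps0 = 8.854e-6 uN/V^2, A = 1244 um^2, V = 98 V, d = 8 um
Step 2: Compute V^2 = 98^2 = 9604
Step 3: Compute d^2 = 8^2 = 64
Step 4: F = 0.5 * 8.854e-6 * 1244 * 9604 / 64
F = 0.826 uN


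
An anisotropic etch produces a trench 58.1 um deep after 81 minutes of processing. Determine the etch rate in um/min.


Step 1: Etch rate = depth / time
Step 2: rate = 58.1 / 81
rate = 0.717 um/min


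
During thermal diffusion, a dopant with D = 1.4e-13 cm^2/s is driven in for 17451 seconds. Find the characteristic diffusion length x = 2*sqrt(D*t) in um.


Step 1: Compute D*t = 1.4e-13 * 17451 = 2.44314e-09 cm^2
Step 2: sqrt(D*t) = 4.9428e-05 cm
Step 3: x = 2 * 4.9428e-05 cm = 9.8856e-05 cm
Step 4: Convert to um (1 cm = 1e4 um): x = 0.989 um


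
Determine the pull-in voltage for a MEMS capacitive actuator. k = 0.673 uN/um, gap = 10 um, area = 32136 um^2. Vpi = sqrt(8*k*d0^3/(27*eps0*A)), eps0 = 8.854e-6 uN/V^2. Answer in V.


Step 1: Compute numerator: 8 * k * d0^3 = 8 * 0.673 * 10^3 = 5384.0
Step 2: Compute denominator: 27 * eps0 * A = 27 * 8.854e-6 * 32136 = 7.682368
Step 3: Vpi = sqrt(5384.0 / 7.682368)
Vpi = 26.47 V


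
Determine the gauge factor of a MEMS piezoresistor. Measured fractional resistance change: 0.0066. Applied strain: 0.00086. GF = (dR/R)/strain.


Step 1: Identify values.
dR/R = 0.0066, strain = 0.00086
Step 2: GF = (dR/R) / strain = 0.0066 / 0.00086
GF = 7.7


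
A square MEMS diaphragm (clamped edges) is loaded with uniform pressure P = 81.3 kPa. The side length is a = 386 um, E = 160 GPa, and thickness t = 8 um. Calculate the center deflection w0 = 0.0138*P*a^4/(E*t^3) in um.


Step 1: Convert pressure to compatible units (E is in GPa, so P in GPa).
P = 81.3 kPa = 81.3e-6 GPa
Step 2: Compute numerator: 0.0138 * P * a^4.
a^4 = 386^4 = 22199808016
numerator = 0.0138 * 81.3e-6 * 22199808016 = 2.4907e+04
Step 3: Compute denominator: E * t^3 = 160 * 8^3 = 81920
Step 4: w0 = numerator / denominator = 2.4907e+04 / 81920 = 0.304 um


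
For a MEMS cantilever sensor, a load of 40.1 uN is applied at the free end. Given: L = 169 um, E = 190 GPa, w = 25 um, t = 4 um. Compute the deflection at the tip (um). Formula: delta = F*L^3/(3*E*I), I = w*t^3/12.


Step 1: Calculate the second moment of area.
I = w * t^3 / 12 = 25 * 4^3 / 12 = 133.3333 um^4
Step 2: Convert E to consistent units (1 GPa = 1000 uN/um^2).
E = 190 GPa = 190000 uN/um^2
Step 3: Calculate tip deflection.
delta = F * L^3 / (3 * E * I)
delta = 40.1 * 169^3 / (3 * 190000 * 133.3333)
delta = 2.5468 um


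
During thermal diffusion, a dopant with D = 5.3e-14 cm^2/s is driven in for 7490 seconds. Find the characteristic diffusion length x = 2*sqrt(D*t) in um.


Step 1: Compute D*t = 5.3e-14 * 7490 = 3.9697e-10 cm^2
Step 2: sqrt(D*t) = 1.9924e-05 cm
Step 3: x = 2 * 1.9924e-05 cm = 3.9848e-05 cm
Step 4: Convert to um (1 cm = 1e4 um): x = 0.398 um


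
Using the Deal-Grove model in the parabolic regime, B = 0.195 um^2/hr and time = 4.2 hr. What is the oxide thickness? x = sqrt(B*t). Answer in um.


Step 1: Compute B*t = 0.195 * 4.2 = 0.819
Step 2: x = sqrt(0.819)
x = 0.905 um


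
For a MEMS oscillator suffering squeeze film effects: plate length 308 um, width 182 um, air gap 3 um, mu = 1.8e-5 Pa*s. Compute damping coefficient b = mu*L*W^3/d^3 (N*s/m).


Step 1: Convert to SI.
L = 308e-6 m, W = 182e-6 m, d = 3e-6 m
Step 2: W^3 = (182e-6)^3 = 6.03e-12 m^3
Step 3: d^3 = (3e-6)^3 = 2.70e-17 m^3
Step 4: b = 1.8e-5 * 308e-6 * 6.03e-12 / 2.70e-17
b = 1.24e-03 N*s/m


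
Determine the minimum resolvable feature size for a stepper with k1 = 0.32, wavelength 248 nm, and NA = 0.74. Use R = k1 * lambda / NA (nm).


Step 1: Identify values: k1 = 0.32, lambda = 248 nm, NA = 0.74
Step 2: R = k1 * lambda / NA
R = 0.32 * 248 / 0.74
R = 107.2 nm


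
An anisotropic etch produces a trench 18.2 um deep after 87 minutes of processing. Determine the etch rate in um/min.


Step 1: Etch rate = depth / time
Step 2: rate = 18.2 / 87
rate = 0.209 um/min


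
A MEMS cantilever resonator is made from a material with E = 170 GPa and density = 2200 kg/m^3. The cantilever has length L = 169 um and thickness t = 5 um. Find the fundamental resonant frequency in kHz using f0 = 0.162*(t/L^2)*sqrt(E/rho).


Step 1: Convert units to SI.
t_SI = 5e-6 m, L_SI = 169e-6 m
Step 2: Calculate sqrt(E/rho).
sqrt(170e9 / 2200) = 8790.49 m/s
Step 3: Compute f0.
f0 = 0.162 * 5e-6 / (169e-6)^2 * 8790.49 = 249301.4 Hz = 249.3 kHz


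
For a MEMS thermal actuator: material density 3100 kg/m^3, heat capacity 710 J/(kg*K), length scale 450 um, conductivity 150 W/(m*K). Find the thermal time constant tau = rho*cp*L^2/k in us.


Step 1: Convert L to m: L = 450e-6 m
Step 2: L^2 = (450e-6)^2 = 2.025e-07 m^2
Step 3: tau = 3100 * 710 * 2.025e-07 / 150 = 2.97135e-03 s
Step 4: Convert to microseconds (multiply by 1e6).
tau = 2971.35 us


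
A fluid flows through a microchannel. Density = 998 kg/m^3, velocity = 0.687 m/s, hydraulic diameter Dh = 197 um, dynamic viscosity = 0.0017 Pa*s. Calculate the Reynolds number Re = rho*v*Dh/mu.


Step 1: Convert Dh to meters: Dh = 197e-6 m
Step 2: Re = rho * v * Dh / mu
Re = 998 * 0.687 * 197e-6 / 0.0017
Re = 79.452


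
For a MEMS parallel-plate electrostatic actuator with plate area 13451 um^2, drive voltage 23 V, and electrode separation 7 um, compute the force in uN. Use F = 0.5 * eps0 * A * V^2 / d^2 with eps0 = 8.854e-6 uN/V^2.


Step 1: Identify parameters.
eps0 = 8.854e-6 uN/V^2, A = 13451 um^2, V = 23 V, d = 7 um
Step 2: Compute V^2 = 23^2 = 529
Step 3: Compute d^2 = 7^2 = 49
Step 4: F = 0.5 * 8.854e-6 * 13451 * 529 / 49
F = 0.643 uN


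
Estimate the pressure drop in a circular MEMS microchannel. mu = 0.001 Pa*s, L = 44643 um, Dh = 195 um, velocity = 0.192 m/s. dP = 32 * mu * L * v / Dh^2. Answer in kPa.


Step 1: Convert to SI: L = 44643e-6 m, Dh = 195e-6 m
Step 2: dP = 32 * 0.001 * 44643e-6 * 0.192 / (195e-6)^2
Step 3: dP = 7213.32 Pa
Step 4: Convert to kPa: dP = 7.21 kPa


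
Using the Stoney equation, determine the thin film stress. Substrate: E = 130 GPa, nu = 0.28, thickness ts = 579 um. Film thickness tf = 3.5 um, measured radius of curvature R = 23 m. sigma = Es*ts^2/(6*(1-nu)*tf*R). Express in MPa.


Step 1: Compute numerator: Es * ts^2 = 130 * 579^2 = 43581330 (GPa*um^2)
Step 2: Compute denominator (R in um): 6*(1-nu)*tf*R = 6*0.72*3.5*23e6 = 347760000.0 (um^2)
Step 3: sigma (GPa) = 43581330 / 347760000.0 = 1.2532e-01 GPa
Step 4: Convert to MPa (x1000): sigma = 125.3 MPa


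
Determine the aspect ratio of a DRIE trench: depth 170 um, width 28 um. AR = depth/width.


Step 1: AR = depth / width
Step 2: AR = 170 / 28
AR = 6.1


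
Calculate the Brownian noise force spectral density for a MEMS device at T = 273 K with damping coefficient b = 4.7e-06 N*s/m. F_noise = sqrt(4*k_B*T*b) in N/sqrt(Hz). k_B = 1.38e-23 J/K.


Step 1: Compute 4 * k_B * T * b
= 4 * 1.38e-23 * 273 * 4.7e-06
= 7.0827e-26 N^2/Hz
Step 2: F_noise = sqrt(7.0827e-26)
F_noise = 2.66e-13 N/sqrt(Hz)


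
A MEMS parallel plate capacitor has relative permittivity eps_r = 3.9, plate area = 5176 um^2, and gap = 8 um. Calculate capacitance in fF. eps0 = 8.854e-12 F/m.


Step 1: Convert area to m^2: A = 5176e-12 m^2
Step 2: Convert gap to m: d = 8e-6 m
Step 3: C = eps0 * eps_r * A / d
C = 8.854e-12 * 3.9 * 5176e-12 / 8e-6
Step 4: Convert to fF (multiply by 1e15).
C = 22.34 fF


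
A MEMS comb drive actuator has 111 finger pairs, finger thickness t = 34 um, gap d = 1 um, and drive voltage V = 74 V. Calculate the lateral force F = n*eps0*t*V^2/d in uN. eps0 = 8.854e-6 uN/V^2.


Step 1: Parameters: n=111, eps0=8.854e-6 uN/V^2, t=34 um, V=74 V, d=1 um
Step 2: V^2 = 5476
Step 3: F = 111 * 8.854e-6 * 34 * 5476 / 1
F = 182.981 uN


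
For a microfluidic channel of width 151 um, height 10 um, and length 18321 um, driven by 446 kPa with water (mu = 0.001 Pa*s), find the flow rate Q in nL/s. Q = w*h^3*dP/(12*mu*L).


Step 1: Convert all dimensions to SI (meters).
w = 151e-6 m, h = 10e-6 m, L = 18321e-6 m, dP = 446e3 Pa
Step 2: Q = w * h^3 * dP / (12 * mu * L)
Q = 151e-6 * (10e-6)^3 * 446e3 / (12 * 0.001 * 18321e-6) = 3.0632425e-10 m^3/s
Step 3: Convert Q from m^3/s to nL/s (1 m^3 = 1e12 nL, so multiply by 1e12).
Q = 306.324 nL/s


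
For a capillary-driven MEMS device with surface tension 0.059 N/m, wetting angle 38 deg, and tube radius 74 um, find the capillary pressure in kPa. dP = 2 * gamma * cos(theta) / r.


Step 1: cos(38 deg) = 0.788
Step 2: Convert r to m: r = 74e-6 m
Step 3: dP = 2 * 0.059 * 0.788 / 74e-6 = 1256.5 Pa
Step 4: Convert Pa to kPa (divide by 1000).
dP = 1.26 kPa


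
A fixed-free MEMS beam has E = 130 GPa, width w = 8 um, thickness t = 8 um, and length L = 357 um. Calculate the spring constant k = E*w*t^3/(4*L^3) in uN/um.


Step 1: Convert E to consistent units (1 GPa = 1000 uN/um^2).
E = 130 GPa = 130000 uN/um^2
Step 2: Compute t^3 = 8^3 = 512
Step 3: Compute L^3 = 357^3 = 45499293
Step 4: k = 130000 * 8 * 512 / (4 * 45499293)
k = 2.9258 uN/um


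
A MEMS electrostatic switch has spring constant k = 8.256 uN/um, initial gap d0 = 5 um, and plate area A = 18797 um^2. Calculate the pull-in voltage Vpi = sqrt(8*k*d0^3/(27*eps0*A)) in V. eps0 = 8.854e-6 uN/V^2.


Step 1: Compute numerator: 8 * k * d0^3 = 8 * 8.256 * 5^3 = 8256.0
Step 2: Compute denominator: 27 * eps0 * A = 27 * 8.854e-6 * 18797 = 4.493573
Step 3: Vpi = sqrt(8256.0 / 4.493573)
Vpi = 42.86 V


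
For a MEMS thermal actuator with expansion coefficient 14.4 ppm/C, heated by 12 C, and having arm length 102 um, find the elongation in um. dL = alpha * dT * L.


Step 1: Convert CTE: alpha = 14.4 ppm/C = 14.4e-6 /C
Step 2: dL = 14.4e-6 * 12 * 102
dL = 0.0176 um


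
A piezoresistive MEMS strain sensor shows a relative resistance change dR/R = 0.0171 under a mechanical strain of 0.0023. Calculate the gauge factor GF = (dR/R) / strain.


Step 1: Identify values.
dR/R = 0.0171, strain = 0.0023
Step 2: GF = (dR/R) / strain = 0.0171 / 0.0023
GF = 7.4


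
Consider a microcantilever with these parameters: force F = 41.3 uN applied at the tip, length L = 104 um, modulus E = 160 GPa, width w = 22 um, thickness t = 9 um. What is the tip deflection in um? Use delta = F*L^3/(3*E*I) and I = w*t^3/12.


Step 1: Calculate the second moment of area.
I = w * t^3 / 12 = 22 * 9^3 / 12 = 1336.5 um^4
Step 2: Convert E to consistent units (1 GPa = 1000 uN/um^2).
E = 160 GPa = 160000 uN/um^2
Step 3: Calculate tip deflection.
delta = F * L^3 / (3 * E * I)
delta = 41.3 * 104^3 / (3 * 160000 * 1336.5)
delta = 0.0724 um


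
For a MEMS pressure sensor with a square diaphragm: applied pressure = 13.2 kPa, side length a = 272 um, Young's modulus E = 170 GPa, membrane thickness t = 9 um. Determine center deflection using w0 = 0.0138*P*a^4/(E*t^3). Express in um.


Step 1: Convert pressure to compatible units (E is in GPa, so P in GPa).
P = 13.2 kPa = 13.2e-6 GPa
Step 2: Compute numerator: 0.0138 * P * a^4.
a^4 = 272^4 = 5473632256
numerator = 0.0138 * 13.2e-6 * 5473632256 = 9.97e+02
Step 3: Compute denominator: E * t^3 = 170 * 9^3 = 123930
Step 4: w0 = numerator / denominator = 9.97e+02 / 123930 = 0.008 um


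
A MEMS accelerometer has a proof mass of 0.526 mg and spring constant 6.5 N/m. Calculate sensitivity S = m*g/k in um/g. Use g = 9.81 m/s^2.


Step 1: Convert mass: m = 0.526 mg = 5.26e-07 kg
Step 2: S = m * g / k = 5.26e-07 * 9.81 / 6.5
Step 3: S = 7.94e-07 m/g
Step 4: Convert to um/g: S = 0.794 um/g


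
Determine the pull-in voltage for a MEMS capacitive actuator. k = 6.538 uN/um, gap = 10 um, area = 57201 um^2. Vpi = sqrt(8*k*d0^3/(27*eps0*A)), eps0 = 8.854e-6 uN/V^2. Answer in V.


Step 1: Compute numerator: 8 * k * d0^3 = 8 * 6.538 * 10^3 = 52304.0
Step 2: Compute denominator: 27 * eps0 * A = 27 * 8.854e-6 * 57201 = 13.674357
Step 3: Vpi = sqrt(52304.0 / 13.674357)
Vpi = 61.85 V


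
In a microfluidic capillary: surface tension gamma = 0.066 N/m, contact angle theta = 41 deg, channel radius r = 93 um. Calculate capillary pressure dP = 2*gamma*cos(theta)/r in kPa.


Step 1: cos(41 deg) = 0.7547
Step 2: Convert r to m: r = 93e-6 m
Step 3: dP = 2 * 0.066 * 0.7547 / 93e-6 = 1071.2 Pa
Step 4: Convert Pa to kPa (divide by 1000).
dP = 1.07 kPa


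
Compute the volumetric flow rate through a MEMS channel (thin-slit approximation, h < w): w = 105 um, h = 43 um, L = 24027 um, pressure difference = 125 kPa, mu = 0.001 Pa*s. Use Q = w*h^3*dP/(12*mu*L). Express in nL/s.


Step 1: Convert all dimensions to SI (meters).
w = 105e-6 m, h = 43e-6 m, L = 24027e-6 m, dP = 125e3 Pa
Step 2: Q = w * h^3 * dP / (12 * mu * L)
Q = 105e-6 * (43e-6)^3 * 125e3 / (12 * 0.001 * 24027e-6) = 3.61929418e-09 m^3/s
Step 3: Convert Q from m^3/s to nL/s (1 m^3 = 1e12 nL, so multiply by 1e12).
Q = 3619.294 nL/s


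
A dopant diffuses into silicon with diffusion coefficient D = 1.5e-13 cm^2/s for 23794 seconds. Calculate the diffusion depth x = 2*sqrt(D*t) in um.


Step 1: Compute D*t = 1.5e-13 * 23794 = 3.5691e-09 cm^2
Step 2: sqrt(D*t) = 5.97419e-05 cm
Step 3: x = 2 * 5.97419e-05 cm = 1.194838e-04 cm
Step 4: Convert to um (1 cm = 1e4 um): x = 1.195 um


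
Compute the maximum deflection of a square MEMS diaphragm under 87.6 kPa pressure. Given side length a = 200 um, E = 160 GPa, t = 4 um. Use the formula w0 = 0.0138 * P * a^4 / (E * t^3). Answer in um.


Step 1: Convert pressure to compatible units (E is in GPa, so P in GPa).
P = 87.6 kPa = 87.6e-6 GPa
Step 2: Compute numerator: 0.0138 * P * a^4.
a^4 = 200^4 = 1600000000
numerator = 0.0138 * 87.6e-6 * 1600000000 = 1.93421e+03
Step 3: Compute denominator: E * t^3 = 160 * 4^3 = 10240
Step 4: w0 = numerator / denominator = 1.93421e+03 / 10240 = 0.1889 um


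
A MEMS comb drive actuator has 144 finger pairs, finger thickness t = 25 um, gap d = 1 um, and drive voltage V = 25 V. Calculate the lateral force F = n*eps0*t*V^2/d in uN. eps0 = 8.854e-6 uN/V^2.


Step 1: Parameters: n=144, eps0=8.854e-6 uN/V^2, t=25 um, V=25 V, d=1 um
Step 2: V^2 = 625
Step 3: F = 144 * 8.854e-6 * 25 * 625 / 1
F = 19.922 uN


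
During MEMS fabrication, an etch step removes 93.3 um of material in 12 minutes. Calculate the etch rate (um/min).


Step 1: Etch rate = depth / time
Step 2: rate = 93.3 / 12
rate = 7.775 um/min


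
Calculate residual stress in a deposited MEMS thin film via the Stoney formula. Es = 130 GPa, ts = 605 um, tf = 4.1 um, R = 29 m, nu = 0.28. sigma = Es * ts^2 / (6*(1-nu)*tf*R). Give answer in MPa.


Step 1: Compute numerator: Es * ts^2 = 130 * 605^2 = 47583250 (GPa*um^2)
Step 2: Compute denominator (R in um): 6*(1-nu)*tf*R = 6*0.72*4.1*29e6 = 513648000.0 (um^2)
Step 3: sigma (GPa) = 47583250 / 513648000.0 = 9.2638e-02 GPa
Step 4: Convert to MPa (x1000): sigma = 92.6 MPa


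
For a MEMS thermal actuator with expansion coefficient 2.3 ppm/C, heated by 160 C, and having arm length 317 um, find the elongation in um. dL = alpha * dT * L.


Step 1: Convert CTE: alpha = 2.3 ppm/C = 2.3e-6 /C
Step 2: dL = 2.3e-6 * 160 * 317
dL = 0.1167 um


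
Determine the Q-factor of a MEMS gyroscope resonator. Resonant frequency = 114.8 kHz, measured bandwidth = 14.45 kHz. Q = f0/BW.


Step 1: Q = f0 / bandwidth
Step 2: Q = 114.8 / 14.45
Q = 7.9


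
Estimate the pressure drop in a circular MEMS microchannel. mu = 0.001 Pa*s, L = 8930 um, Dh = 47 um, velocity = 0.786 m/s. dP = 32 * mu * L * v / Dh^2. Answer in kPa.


Step 1: Convert to SI: L = 8930e-6 m, Dh = 47e-6 m
Step 2: dP = 32 * 0.001 * 8930e-6 * 0.786 / (47e-6)^2
Step 3: dP = 101678.30 Pa
Step 4: Convert to kPa: dP = 101.68 kPa


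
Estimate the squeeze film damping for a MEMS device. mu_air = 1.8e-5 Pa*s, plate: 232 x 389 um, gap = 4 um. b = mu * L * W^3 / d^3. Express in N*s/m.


Step 1: Convert to SI.
L = 232e-6 m, W = 389e-6 m, d = 4e-6 m
Step 2: W^3 = (389e-6)^3 = 5.89e-11 m^3
Step 3: d^3 = (4e-6)^3 = 6.40e-17 m^3
Step 4: b = 1.8e-5 * 232e-6 * 5.89e-11 / 6.40e-17
b = 3.84e-03 N*s/m


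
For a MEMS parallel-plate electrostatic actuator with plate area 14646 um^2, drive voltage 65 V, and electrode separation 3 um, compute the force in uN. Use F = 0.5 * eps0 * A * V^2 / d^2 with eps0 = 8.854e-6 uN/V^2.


Step 1: Identify parameters.
eps0 = 8.854e-6 uN/V^2, A = 14646 um^2, V = 65 V, d = 3 um
Step 2: Compute V^2 = 65^2 = 4225
Step 3: Compute d^2 = 3^2 = 9
Step 4: F = 0.5 * 8.854e-6 * 14646 * 4225 / 9
F = 30.438 uN


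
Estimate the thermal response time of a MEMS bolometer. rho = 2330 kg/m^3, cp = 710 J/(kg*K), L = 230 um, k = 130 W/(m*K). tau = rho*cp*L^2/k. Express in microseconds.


Step 1: Convert L to m: L = 230e-6 m
Step 2: L^2 = (230e-6)^2 = 5.29e-08 m^2
Step 3: tau = 2330 * 710 * 5.29e-08 / 130 = 6.7317285e-04 s
Step 4: Convert to microseconds (multiply by 1e6).
tau = 673.173 us
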